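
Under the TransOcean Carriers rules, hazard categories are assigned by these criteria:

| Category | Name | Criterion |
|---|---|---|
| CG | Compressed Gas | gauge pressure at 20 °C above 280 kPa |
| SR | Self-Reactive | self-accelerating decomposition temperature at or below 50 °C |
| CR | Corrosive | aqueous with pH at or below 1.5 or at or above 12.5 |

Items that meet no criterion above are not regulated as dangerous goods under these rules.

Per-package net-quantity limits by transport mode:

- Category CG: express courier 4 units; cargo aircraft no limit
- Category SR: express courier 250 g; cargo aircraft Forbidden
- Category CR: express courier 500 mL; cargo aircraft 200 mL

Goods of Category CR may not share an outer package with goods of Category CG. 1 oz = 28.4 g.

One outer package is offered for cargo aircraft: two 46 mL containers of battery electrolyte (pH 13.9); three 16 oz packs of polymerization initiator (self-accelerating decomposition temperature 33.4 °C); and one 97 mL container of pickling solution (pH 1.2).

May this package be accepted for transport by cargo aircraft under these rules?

No

With pH 13.9 (≥ 12.5), the battery electrolyte falls in Category CR.
The polymerization initiator has self-accelerating decomposition temperature 33.4 °C, which is ≤ 50 °C, so it is Category SR (Self-Reactive).
With pH 1.2 (≤ 1.5), the pickling solution falls in Category CR.
Category SR quantity: three 16 oz packs = 1363.2 g.
By cargo aircraft, Category SR is Forbidden regardless of quantity.
Total Category CR: (two 46 mL containers = 92 mL) + 97 mL = 189 mL.
189 mL ≤ 200 mL (cargo aircraft limit, Category CR) — within limit.
The segregation rule (Category CR with Category CG) does not apply to Category SR with Category CR.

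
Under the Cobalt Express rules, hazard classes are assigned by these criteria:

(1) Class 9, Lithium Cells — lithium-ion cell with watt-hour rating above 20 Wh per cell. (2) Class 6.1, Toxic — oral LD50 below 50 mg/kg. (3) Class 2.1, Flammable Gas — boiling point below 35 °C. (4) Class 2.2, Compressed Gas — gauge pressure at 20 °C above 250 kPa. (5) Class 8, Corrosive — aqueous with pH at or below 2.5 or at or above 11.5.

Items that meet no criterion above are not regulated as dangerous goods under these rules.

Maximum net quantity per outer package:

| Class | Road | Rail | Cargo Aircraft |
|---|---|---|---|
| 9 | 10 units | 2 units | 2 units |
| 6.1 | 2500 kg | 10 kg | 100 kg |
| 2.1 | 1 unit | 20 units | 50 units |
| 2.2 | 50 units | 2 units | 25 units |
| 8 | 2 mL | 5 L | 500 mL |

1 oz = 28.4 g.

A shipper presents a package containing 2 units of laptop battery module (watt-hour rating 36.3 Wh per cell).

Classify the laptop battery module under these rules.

Class 9

With watt-hour rating 36.3 Wh per cell (> 20 Wh per cell), the laptop battery module falls in Class 9.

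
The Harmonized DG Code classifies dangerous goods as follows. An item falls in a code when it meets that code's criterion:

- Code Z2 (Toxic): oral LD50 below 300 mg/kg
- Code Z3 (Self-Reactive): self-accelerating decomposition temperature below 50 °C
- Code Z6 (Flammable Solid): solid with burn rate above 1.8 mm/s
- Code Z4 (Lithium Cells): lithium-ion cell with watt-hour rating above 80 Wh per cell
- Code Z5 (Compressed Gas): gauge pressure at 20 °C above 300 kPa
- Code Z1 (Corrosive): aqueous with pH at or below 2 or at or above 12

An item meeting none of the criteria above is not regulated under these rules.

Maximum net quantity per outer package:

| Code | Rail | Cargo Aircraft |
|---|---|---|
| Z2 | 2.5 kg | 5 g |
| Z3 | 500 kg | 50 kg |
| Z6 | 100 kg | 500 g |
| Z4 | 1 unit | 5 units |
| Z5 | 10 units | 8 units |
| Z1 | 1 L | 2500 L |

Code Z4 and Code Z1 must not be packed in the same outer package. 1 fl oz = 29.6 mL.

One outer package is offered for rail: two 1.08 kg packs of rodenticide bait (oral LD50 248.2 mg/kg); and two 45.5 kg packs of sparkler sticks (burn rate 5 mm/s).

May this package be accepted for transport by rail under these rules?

With oral LD50 248.2 mg/kg (< 300 mg/kg), the rodenticide bait falls in Code Z2.
Sparkler sticks: burn rate 5 mm/s > 1.8 mm/s → Code Z6 (Flammable Solid).
Code Z6 quantity: two 45.5 kg packs = 91 kg.
91 kg ≤ 100 kg (rail limit, Code Z6) — within limit.
Code Z2 quantity: two 1.08 kg packs = 2.16 kg.
2.16 kg ≤ 2.5 kg (rail limit, Code Z2) — within limit.
The segregation rule (Code Z4 with Code Z1) does not apply to Code Z6 with Code Z2.
Every hazard code is within its rail limit and no segregation rule is violated.

Yes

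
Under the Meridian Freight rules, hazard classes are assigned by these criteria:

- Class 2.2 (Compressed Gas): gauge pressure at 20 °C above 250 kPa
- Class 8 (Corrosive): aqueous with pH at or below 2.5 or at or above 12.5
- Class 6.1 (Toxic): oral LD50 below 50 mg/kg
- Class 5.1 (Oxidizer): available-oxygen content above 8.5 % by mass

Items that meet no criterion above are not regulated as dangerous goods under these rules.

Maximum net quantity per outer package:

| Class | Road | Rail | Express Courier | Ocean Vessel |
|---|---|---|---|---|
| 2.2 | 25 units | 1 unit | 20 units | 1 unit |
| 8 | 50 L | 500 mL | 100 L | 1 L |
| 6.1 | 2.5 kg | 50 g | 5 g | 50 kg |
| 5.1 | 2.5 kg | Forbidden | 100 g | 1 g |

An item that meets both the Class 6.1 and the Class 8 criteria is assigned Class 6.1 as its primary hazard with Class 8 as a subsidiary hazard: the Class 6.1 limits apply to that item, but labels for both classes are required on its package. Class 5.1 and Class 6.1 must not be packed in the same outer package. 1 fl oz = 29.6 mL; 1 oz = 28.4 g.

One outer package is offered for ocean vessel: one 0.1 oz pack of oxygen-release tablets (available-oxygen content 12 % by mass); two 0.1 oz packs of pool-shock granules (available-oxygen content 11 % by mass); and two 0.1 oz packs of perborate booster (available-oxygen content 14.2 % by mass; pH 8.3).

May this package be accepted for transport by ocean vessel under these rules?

No

With available-oxygen content 12 % by mass (> 8.5 % by mass), the oxygen-release tablets fall in Class 5.1.
With available-oxygen content 11 % by mass (> 8.5 % by mass), the pool-shock granules fall in Class 5.1.
Perborate booster: available-oxygen content 14.2 % by mass > 8.5 % by mass → Class 5.1 (Oxidizer).
Total Class 5.1: (one 0.1 oz pack = 2.84 g) + (two 0.1 oz packs = 5.68 g) + (two 0.1 oz packs = 5.68 g) = 14.2 g.
14.2 g > 1 g (ocean vessel limit, Class 5.1) — over the limit.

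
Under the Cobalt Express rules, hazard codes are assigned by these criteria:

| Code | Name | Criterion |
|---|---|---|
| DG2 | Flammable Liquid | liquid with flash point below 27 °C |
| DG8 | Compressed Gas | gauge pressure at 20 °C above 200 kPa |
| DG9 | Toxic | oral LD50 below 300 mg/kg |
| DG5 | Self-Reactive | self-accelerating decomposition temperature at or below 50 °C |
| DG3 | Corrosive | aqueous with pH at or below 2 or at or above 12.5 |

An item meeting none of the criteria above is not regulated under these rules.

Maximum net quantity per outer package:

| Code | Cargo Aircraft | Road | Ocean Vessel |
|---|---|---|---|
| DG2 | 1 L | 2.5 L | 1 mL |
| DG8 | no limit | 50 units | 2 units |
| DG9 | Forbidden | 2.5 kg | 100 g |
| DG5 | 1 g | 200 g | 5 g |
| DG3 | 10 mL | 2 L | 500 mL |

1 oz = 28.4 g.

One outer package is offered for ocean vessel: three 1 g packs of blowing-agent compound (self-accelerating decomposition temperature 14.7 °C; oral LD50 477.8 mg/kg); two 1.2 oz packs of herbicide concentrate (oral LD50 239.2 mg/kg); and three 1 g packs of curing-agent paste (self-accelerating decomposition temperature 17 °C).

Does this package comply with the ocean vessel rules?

Self-accelerating decomposition temperature 14.7 °C meets the Code DG5 criterion (Self-Reactive), so the blowing-agent compound is Code DG5.
With oral LD50 239.2 mg/kg (< 300 mg/kg), the herbicide concentrate falls in Code DG9.
Self-accelerating decomposition temperature 17 °C meets the Code DG5 criterion (Self-Reactive), so the curing-agent paste is Code DG5.
Code DG9 quantity: two 1.2 oz packs = 68.16 g.
68.16 g is within the ocean vessel limit of 100 g for Code DG9.
Code DG5 net quantity: (three 1 g packs = 3 g) + (three 1 g packs = 3 g) = 6 g.
6 g > 5 g (ocean vessel limit, Code DG5) — over the limit.

No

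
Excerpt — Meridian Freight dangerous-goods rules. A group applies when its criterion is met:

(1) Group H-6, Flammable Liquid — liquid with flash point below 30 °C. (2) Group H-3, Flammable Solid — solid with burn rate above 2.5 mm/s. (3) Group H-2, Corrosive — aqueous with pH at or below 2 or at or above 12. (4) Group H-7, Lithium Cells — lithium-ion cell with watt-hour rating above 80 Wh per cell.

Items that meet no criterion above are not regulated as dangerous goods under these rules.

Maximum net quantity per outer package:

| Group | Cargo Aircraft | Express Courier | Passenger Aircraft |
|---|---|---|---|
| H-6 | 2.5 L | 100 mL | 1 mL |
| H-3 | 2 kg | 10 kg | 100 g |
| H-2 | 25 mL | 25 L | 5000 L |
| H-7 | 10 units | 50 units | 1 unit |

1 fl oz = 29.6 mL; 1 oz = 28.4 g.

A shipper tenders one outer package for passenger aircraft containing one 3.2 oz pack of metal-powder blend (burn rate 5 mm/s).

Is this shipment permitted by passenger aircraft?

Burn rate 5 mm/s meets the Group H-3 criterion (Flammable Solid), so the metal-powder blend is Group H-3.
Group H-3 quantity: one 3.2 oz pack = 90.88 g.
90.88 g is within the passenger aircraft limit of 100 g for Group H-3.

Yes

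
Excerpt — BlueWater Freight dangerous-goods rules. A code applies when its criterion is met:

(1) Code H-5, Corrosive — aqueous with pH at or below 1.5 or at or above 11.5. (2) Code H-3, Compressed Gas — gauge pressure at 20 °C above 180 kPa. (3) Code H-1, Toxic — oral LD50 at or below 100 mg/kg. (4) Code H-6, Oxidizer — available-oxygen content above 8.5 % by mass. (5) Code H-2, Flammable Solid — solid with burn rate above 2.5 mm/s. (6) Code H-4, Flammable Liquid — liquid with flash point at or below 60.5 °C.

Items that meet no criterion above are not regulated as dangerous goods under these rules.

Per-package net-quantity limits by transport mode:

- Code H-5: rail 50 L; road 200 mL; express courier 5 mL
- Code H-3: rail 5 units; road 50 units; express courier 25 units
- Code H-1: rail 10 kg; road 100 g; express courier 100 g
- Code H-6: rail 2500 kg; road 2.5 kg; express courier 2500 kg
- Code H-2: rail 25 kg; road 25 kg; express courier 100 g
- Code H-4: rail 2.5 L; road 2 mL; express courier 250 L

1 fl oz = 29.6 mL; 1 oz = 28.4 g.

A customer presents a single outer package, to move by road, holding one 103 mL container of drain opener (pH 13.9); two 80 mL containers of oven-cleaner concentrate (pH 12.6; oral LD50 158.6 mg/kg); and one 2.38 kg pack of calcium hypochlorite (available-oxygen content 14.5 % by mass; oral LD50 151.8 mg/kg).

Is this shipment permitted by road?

pH 13.9 meets the Code H-5 criterion (Corrosive), so the drain opener is Code H-5.
Oven-cleaner concentrate: pH 12.6 ≥ 11.5 → Code H-5 (Corrosive).
With available-oxygen content 14.5 % by mass (> 8.5 % by mass), the calcium hypochlorite falls in Code H-6.
Code H-5 net quantity: 103 mL + (two 80 mL containers = 160 mL) = 263 mL.
263 mL > 200 mL (road limit, Code H-5) — over the limit.
Code H-6 quantity: 2.38 kg.
2.38 kg is within the road limit of 2.5 kg for Code H-6.

No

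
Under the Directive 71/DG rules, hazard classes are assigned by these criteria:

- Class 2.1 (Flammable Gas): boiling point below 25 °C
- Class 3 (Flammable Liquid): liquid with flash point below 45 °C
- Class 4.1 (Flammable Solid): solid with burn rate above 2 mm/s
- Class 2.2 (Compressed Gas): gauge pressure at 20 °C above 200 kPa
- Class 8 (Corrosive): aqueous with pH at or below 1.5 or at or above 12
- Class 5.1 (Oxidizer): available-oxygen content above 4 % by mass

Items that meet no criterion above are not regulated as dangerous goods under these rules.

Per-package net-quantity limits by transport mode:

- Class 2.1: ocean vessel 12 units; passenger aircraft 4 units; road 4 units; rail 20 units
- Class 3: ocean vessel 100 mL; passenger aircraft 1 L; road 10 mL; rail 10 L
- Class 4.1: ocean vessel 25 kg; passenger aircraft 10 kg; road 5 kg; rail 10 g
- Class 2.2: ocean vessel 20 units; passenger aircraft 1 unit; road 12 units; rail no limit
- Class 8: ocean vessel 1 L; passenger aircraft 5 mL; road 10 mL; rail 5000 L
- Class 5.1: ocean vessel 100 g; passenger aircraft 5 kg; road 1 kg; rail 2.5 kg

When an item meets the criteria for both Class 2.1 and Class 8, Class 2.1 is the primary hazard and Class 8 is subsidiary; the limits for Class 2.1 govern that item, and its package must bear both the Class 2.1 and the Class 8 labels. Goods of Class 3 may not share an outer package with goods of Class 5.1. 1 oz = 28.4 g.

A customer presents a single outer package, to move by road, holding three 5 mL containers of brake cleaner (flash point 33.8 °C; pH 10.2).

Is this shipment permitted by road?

Flash point 33.8 °C meets the Class 3 criterion (Flammable Liquid), so the brake cleaner is Class 3.
Class 3 quantity: three 5 mL containers = 15 mL.
15 mL exceeds the road limit of 10 mL for Class 3.

No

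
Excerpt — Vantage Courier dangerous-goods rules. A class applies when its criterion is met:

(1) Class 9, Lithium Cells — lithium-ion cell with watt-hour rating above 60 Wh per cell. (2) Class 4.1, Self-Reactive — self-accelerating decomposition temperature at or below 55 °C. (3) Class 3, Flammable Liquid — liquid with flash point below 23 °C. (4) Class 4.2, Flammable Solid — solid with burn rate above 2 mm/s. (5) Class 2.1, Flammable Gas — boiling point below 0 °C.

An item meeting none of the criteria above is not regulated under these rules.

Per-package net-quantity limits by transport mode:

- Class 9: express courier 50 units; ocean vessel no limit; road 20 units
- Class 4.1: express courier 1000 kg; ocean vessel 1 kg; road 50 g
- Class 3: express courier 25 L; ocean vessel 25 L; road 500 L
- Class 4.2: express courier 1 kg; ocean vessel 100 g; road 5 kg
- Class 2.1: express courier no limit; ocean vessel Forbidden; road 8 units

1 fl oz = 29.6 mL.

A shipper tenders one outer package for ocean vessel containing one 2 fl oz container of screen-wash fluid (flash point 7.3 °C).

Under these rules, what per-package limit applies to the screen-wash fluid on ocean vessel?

With flash point 7.3 °C (< 23 °C), the screen-wash fluid falls in Class 3.
The ocean vessel limit for Class 3 is 25 L.

25 L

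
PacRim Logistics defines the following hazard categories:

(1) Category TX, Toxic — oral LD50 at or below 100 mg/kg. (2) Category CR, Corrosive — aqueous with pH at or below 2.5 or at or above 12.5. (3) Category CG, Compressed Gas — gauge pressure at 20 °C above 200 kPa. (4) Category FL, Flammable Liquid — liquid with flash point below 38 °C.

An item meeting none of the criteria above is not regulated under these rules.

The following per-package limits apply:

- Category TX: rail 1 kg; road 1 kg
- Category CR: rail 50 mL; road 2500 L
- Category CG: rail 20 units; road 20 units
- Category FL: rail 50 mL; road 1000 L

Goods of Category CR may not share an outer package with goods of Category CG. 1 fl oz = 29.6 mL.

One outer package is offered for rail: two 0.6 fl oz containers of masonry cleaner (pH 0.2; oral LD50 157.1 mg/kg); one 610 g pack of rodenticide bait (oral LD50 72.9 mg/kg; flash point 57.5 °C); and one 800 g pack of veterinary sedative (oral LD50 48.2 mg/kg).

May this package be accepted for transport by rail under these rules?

No

With pH 0.2 (≤ 2.5), the masonry cleaner falls in Category CR.
The rodenticide bait has oral LD50 72.9 mg/kg, which is ≤ 100 mg/kg, so it is Category TX (Toxic).
The veterinary sedative has oral LD50 48.2 mg/kg, which is ≤ 100 mg/kg, so it is Category TX (Toxic).
Total Category TX: 610 g + 800 g = 1.41 kg.
That exceeds the Category TX rail limit of 1 kg.
Category CR quantity: two 0.6 fl oz containers = 35.52 mL.
That is within the Category CR rail limit of 50 mL.
The segregation rule (Category CR with Category CG) does not apply to Category TX with Category CR.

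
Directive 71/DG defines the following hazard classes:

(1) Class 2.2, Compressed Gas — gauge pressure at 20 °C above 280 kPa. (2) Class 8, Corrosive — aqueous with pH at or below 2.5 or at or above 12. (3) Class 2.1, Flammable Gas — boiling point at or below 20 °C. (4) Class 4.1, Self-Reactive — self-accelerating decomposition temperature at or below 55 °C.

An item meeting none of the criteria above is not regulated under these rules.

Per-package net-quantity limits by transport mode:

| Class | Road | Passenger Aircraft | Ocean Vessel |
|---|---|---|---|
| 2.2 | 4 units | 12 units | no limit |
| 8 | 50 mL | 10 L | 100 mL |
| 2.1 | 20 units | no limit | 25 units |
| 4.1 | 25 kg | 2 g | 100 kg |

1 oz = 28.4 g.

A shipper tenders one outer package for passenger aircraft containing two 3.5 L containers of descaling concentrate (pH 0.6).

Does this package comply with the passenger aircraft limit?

Yes

The descaling concentrate has pH 0.6, which is ≤ 2.5, so it is Class 8 (Corrosive).
Class 8 quantity: two 3.5 L containers = 7 L.
That is within the Class 8 passenger aircraft limit of 10 L.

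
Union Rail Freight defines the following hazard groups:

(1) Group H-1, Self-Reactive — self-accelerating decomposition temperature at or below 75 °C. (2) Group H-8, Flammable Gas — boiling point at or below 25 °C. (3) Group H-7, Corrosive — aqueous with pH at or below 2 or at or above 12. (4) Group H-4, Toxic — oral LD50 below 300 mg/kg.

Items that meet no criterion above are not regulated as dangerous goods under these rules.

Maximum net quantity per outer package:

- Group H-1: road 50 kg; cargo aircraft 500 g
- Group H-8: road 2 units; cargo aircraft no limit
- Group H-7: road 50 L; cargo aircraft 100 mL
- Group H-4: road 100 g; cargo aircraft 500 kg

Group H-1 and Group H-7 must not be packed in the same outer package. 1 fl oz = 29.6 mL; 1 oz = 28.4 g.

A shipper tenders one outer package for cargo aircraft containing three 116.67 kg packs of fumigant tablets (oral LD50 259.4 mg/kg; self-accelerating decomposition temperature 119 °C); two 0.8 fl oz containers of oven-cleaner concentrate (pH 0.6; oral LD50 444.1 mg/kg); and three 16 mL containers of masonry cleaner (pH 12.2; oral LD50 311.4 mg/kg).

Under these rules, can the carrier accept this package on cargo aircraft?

Yes

With oral LD50 259.4 mg/kg (< 300 mg/kg), the fumigant tablets fall in Group H-4.
The oven-cleaner concentrate has pH 0.6, which is ≤ 2, so it is Group H-7 (Corrosive).
Masonry cleaner: pH 12.2 ≥ 12 → Group H-7 (Corrosive).
Group H-7 net quantity: (two 0.8 fl oz containers = 47.36 mL) + (three 16 mL containers = 48 mL) = 95.36 mL.
95.36 mL ≤ 100 mL (cargo aircraft limit, Group H-7) — within limit.
Group H-4 quantity: three 116.67 kg packs = 350.01 kg.
That is within the Group H-4 cargo aircraft limit of 500 kg.
The segregation rule (Group H-1 with Group H-7) does not apply to Group H-7 with Group H-4.
Every hazard group is within its cargo aircraft limit and no segregation rule is violated.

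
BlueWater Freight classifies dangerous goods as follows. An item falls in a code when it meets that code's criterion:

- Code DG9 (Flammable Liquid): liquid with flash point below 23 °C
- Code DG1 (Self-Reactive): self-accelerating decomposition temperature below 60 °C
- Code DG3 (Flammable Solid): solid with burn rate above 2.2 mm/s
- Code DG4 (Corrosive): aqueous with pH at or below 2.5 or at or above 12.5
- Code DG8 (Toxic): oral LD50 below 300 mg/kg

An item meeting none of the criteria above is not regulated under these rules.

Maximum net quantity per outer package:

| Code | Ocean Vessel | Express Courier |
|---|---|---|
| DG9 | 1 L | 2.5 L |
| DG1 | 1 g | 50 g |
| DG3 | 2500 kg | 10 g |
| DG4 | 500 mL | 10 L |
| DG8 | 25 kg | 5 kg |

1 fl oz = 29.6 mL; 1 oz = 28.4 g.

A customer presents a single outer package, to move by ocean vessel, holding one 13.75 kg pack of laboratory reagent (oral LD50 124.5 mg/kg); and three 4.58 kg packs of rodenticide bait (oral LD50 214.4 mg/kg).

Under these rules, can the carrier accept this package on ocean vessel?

With oral LD50 124.5 mg/kg (< 300 mg/kg), the laboratory reagent falls in Code DG8.
The rodenticide bait has oral LD50 214.4 mg/kg, which is < 300 mg/kg, so it is Code DG8 (Toxic).
Total Code DG8: 13.75 kg + (three 4.58 kg packs = 13.74 kg) = 27.49 kg.
That exceeds the Code DG8 ocean vessel limit of 25 kg.

No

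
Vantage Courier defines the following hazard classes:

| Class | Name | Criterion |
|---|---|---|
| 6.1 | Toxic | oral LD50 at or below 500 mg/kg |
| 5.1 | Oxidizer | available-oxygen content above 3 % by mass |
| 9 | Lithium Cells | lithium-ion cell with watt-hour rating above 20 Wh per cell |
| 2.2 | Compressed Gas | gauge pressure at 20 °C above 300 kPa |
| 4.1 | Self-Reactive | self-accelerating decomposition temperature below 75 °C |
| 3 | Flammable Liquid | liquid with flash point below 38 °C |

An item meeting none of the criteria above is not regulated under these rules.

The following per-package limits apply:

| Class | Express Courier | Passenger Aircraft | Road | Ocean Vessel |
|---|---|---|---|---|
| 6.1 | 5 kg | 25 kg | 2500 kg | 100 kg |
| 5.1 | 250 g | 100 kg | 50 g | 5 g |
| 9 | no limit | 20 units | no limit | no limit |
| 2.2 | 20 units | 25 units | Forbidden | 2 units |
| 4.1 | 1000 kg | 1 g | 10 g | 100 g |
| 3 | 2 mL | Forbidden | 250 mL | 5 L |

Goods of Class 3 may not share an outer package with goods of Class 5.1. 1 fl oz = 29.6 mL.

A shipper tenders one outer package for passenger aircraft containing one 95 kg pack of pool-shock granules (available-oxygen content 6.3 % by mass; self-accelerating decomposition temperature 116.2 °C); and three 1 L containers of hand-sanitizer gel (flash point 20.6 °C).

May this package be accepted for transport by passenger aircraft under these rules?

No

The pool-shock granules have available-oxygen content 6.3 % by mass, which is > 3 % by mass, so they are Class 5.1 (Oxidizer).
Hand-sanitizer gel: flash point 20.6 °C < 38 °C → Class 3 (Flammable Liquid).
Class 3 quantity: three 1 L containers = 3 L.
Class 3 is Forbidden by passenger aircraft.
Class 5.1 quantity: 95 kg.
That is within the Class 5.1 passenger aircraft limit of 100 kg.
Class 3 and Class 5.1 may not share an outer package.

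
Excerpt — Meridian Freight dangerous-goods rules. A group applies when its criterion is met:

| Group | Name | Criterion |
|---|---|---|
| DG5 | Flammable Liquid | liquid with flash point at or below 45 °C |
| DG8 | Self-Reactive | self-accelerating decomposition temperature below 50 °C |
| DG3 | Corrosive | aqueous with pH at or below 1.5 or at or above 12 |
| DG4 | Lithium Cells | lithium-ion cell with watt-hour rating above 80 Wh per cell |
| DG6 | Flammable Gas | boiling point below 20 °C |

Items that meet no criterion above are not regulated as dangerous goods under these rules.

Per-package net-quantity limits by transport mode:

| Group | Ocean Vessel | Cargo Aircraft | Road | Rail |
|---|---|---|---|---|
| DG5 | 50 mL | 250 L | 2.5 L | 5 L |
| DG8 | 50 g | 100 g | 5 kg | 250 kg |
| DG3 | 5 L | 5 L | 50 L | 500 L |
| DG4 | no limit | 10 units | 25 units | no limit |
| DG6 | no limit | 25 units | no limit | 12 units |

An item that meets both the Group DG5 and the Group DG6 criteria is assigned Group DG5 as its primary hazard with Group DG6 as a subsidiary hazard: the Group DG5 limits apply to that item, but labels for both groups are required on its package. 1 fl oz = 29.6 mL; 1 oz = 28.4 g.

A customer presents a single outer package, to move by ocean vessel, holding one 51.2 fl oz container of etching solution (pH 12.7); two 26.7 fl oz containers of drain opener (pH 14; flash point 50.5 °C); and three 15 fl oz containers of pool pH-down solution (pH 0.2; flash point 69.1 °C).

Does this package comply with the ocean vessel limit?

The etching solution has pH 12.7, which is ≥ 12, so it is Group DG3 (Corrosive).
With pH 14 (≥ 12), the drain opener falls in Group DG3.
Pool pH-down solution: pH 0.2 ≤ 1.5 → Group DG3 (Corrosive).
Group DG3 net quantity: (one 51.2 fl oz container = 1515.52 mL) + (two 26.7 fl oz containers = 1580.64 mL) + (three 15 fl oz containers = 1.332 L) = 4428.16 mL.
4428.16 mL is within the ocean vessel limit of 5 L for Group DG3.

Yes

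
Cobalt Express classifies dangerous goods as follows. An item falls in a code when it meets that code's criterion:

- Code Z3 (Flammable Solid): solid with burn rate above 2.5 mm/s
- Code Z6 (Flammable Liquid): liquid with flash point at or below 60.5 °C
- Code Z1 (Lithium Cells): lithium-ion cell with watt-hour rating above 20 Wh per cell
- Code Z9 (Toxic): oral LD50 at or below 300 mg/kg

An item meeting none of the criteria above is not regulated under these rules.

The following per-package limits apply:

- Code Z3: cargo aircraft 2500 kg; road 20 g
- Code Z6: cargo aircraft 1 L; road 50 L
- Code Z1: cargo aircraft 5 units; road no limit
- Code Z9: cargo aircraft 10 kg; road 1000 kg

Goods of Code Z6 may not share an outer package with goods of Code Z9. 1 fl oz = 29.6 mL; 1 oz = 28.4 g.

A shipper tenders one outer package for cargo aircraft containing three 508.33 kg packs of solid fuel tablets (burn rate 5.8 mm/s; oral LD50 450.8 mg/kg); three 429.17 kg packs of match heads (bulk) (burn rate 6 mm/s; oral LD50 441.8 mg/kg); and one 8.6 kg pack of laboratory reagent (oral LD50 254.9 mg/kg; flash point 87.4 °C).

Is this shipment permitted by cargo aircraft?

With burn rate 5.8 mm/s (> 2.5 mm/s), the solid fuel tablets fall in Code Z3.
Match heads (bulk): burn rate 6 mm/s > 2.5 mm/s → Code Z3 (Flammable Solid).
With oral LD50 254.9 mg/kg (≤ 300 mg/kg), the laboratory reagent falls in Code Z9.
Code Z3 net quantity: (three 508.33 kg packs = 1524.99 kg) + (three 429.17 kg packs = 1287.51 kg) = 2812.5 kg.
2812.5 kg > 2500 kg (cargo aircraft limit, Code Z3) — over the limit.
Code Z9 quantity: 8.6 kg.
That is within the Code Z9 cargo aircraft limit of 10 kg.
The segregation rule (Code Z6 with Code Z9) does not apply to Code Z3 with Code Z9.

No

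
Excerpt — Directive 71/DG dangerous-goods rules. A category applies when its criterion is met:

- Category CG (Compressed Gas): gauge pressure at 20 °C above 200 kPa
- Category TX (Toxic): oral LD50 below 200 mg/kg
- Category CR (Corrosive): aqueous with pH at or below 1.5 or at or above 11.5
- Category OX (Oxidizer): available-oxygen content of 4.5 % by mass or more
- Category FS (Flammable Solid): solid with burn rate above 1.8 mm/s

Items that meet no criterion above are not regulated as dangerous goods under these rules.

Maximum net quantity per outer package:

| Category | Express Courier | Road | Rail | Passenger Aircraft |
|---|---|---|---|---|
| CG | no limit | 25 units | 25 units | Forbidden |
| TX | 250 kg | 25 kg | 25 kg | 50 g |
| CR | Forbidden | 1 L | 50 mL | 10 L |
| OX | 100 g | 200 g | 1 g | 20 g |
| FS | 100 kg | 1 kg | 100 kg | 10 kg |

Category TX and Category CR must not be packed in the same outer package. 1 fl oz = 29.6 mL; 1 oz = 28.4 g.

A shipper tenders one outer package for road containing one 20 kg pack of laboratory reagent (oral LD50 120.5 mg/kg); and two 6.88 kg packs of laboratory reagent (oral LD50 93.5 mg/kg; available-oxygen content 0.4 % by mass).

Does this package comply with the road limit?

No

The laboratory reagent has oral LD50 120.5 mg/kg, which is < 200 mg/kg, so it is Category TX (Toxic).
Laboratory reagent: oral LD50 93.5 mg/kg < 200 mg/kg → Category TX (Toxic).
Category TX net quantity: 20 kg + (two 6.88 kg packs = 13.76 kg) = 33.76 kg.
33.76 kg > 25 kg (road limit, Category TX) — over the limit.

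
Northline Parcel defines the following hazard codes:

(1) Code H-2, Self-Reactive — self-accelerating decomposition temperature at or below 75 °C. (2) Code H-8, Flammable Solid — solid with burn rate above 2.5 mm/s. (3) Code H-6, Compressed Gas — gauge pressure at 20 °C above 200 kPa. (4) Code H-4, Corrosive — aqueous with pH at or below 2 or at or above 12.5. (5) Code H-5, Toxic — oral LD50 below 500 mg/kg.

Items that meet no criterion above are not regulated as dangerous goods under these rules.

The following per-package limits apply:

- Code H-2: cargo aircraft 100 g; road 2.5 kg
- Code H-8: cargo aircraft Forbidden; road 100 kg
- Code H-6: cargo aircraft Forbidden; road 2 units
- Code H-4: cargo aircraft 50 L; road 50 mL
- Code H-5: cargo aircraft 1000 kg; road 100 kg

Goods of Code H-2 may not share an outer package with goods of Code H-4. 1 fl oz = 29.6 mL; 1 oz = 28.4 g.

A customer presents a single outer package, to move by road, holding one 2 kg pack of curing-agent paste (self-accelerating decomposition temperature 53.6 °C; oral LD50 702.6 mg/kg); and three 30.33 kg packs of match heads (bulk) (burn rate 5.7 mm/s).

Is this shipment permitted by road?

Yes

The curing-agent paste has self-accelerating decomposition temperature 53.6 °C, which is ≤ 75 °C, so it is Code H-2 (Self-Reactive).
With burn rate 5.7 mm/s (> 2.5 mm/s), the match heads (bulk) fall in Code H-8.
Code H-2 quantity: 2 kg.
2 kg is within the road limit of 2.5 kg for Code H-2.
Code H-8 quantity: three 30.33 kg packs = 90.99 kg.
90.99 kg is within the road limit of 100 kg for Code H-8.
The segregation rule (Code H-2 with Code H-4) does not apply to Code H-2 with Code H-8.
Every hazard code is within its road limit and no segregation rule is violated.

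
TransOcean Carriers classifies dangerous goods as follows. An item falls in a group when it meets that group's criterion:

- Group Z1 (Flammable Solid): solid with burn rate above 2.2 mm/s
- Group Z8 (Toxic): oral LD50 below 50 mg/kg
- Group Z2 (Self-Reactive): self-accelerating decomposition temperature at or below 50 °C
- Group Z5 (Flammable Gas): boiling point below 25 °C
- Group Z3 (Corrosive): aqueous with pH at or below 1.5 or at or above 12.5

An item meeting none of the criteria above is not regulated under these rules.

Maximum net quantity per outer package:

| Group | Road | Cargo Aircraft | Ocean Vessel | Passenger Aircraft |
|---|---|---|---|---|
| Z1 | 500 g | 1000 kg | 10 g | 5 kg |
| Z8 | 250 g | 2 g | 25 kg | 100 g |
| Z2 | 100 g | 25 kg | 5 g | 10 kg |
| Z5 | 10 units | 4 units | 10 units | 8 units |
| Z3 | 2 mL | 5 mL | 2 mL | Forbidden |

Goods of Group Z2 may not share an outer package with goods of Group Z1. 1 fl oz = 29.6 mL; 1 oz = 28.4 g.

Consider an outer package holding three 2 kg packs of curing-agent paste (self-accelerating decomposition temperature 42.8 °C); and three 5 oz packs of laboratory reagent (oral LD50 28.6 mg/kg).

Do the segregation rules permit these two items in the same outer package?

Self-accelerating decomposition temperature 42.8 °C meets the Group Z2 criterion (Self-Reactive), so the curing-agent paste is Group Z2.
The laboratory reagent has oral LD50 28.6 mg/kg, which is < 50 mg/kg, so it is Group Z8 (Toxic).
No segregation rule bars Group Z2 with Group Z8.

Yes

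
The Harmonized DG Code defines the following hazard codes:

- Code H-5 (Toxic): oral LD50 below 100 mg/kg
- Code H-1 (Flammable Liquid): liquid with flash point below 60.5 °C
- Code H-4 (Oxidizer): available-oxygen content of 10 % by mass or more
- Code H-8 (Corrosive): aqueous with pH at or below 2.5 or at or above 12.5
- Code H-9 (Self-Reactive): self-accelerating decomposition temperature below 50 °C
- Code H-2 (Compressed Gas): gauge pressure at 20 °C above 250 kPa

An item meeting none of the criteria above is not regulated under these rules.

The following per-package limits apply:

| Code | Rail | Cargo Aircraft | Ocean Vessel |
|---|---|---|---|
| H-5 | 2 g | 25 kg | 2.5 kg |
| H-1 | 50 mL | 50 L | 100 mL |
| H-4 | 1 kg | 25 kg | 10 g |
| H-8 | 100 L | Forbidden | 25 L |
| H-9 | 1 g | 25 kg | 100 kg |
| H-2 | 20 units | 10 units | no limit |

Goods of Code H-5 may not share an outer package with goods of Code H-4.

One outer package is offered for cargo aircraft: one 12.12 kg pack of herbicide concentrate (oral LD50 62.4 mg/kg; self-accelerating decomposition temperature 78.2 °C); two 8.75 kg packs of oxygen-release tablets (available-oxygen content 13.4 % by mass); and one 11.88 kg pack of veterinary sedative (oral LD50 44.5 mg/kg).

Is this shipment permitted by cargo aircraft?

The herbicide concentrate has oral LD50 62.4 mg/kg, which is < 100 mg/kg, so it is Code H-5 (Toxic).
Available-oxygen content 13.4 % by mass meets the Code H-4 criterion (Oxidizer), so the oxygen-release tablets are Code H-4.
The veterinary sedative has oral LD50 44.5 mg/kg, which is < 100 mg/kg, so it is Code H-5 (Toxic).
Code H-5 net quantity: 12.12 kg + 11.88 kg = 24 kg.
24 kg is within the cargo aircraft limit of 25 kg for Code H-5.
Code H-4 quantity: two 8.75 kg packs = 17.5 kg.
That is within the Code H-4 cargo aircraft limit of 25 kg.
Code H-5 and Code H-4 may not share an outer package.

No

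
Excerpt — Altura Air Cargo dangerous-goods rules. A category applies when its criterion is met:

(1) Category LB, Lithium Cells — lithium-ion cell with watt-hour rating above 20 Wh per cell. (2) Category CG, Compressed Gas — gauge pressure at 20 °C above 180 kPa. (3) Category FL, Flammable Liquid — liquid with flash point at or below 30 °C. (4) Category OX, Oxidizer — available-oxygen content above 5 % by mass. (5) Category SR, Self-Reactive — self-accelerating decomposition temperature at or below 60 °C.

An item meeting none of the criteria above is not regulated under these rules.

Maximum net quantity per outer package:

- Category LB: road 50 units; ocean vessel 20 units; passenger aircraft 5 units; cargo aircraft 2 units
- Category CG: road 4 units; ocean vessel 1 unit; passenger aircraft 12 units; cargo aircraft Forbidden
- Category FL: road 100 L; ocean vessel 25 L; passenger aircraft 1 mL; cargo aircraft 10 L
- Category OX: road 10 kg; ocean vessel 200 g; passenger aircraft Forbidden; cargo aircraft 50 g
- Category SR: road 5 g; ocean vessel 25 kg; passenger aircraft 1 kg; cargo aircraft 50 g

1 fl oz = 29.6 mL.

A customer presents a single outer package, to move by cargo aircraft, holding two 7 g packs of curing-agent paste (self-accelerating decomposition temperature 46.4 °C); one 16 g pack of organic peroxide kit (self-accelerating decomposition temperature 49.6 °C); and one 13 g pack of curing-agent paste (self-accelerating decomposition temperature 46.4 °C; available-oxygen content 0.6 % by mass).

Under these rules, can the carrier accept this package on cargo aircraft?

With self-accelerating decomposition temperature 46.4 °C (≤ 60 °C), the curing-agent paste falls in Category SR.
The organic peroxide kit has self-accelerating decomposition temperature 49.6 °C, which is ≤ 60 °C, so it is Category SR (Self-Reactive).
With self-accelerating decomposition temperature 46.4 °C (≤ 60 °C), the curing-agent paste falls in Category SR.
Category SR net quantity: (two 7 g packs = 14 g) + 16 g + 13 g = 43 g.
43 g ≤ 50 g (cargo aircraft limit, Category SR) — within limit.

Yes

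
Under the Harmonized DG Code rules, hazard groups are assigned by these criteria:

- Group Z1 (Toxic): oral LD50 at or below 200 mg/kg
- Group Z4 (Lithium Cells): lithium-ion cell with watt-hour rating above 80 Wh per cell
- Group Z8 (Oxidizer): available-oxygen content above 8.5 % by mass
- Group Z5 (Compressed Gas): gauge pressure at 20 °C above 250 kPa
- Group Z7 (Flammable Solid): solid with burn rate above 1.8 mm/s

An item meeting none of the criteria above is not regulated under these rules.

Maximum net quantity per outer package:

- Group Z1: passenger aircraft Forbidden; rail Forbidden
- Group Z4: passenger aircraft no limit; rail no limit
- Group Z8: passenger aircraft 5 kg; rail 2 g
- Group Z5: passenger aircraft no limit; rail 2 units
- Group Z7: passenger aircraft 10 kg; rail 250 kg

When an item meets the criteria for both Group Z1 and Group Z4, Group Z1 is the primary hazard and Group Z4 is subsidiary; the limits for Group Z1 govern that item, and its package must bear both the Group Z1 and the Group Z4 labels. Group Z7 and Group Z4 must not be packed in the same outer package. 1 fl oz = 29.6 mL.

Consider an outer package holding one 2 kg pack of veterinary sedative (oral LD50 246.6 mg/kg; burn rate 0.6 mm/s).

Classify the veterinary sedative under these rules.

Not regulated

oral LD50 246.6 mg/kg is not below 200 mg/kg, so Group Z1 does not apply.
burn rate 0.6 mm/s is not above 1.8 mm/s, so Group Z7 does not apply.
No criterion is met, so the item is not regulated.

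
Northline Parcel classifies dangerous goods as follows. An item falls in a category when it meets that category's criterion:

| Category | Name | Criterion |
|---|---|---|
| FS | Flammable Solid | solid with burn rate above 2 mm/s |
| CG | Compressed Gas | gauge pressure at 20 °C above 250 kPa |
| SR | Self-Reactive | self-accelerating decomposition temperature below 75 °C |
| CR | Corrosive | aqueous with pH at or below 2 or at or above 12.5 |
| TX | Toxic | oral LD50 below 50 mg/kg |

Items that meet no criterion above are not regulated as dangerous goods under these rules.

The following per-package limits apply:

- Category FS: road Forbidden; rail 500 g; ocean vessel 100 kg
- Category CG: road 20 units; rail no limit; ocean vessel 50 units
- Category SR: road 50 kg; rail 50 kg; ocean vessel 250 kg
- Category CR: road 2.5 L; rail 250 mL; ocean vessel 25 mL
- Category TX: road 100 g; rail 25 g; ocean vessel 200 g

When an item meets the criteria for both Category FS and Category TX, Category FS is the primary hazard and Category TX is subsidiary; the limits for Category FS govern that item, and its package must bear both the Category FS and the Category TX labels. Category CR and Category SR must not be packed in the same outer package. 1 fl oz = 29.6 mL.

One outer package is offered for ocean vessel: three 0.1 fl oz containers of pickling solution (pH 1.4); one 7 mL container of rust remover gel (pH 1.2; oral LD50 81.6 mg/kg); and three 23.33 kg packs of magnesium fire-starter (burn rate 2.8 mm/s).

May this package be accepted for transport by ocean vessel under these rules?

Yes

pH 1.4 meets the Category CR criterion (Corrosive), so the pickling solution is Category CR.
Rust remover gel: pH 1.2 ≤ 2 → Category CR (Corrosive).
Burn rate 2.8 mm/s meets the Category FS criterion (Flammable Solid), so the magnesium fire-starter is Category FS.
Category CR net quantity: (three 0.1 fl oz containers = 8.88 mL) + 7 mL = 15.88 mL.
15.88 mL ≤ 25 mL (ocean vessel limit, Category CR) — within limit.
Category FS quantity: three 23.33 kg packs = 69.99 kg.
That is within the Category FS ocean vessel limit of 100 kg.
The segregation rule (Category CR with Category SR) does not apply to Category CR with Category FS.
Every hazard category is within its ocean vessel limit and no segregation rule is violated.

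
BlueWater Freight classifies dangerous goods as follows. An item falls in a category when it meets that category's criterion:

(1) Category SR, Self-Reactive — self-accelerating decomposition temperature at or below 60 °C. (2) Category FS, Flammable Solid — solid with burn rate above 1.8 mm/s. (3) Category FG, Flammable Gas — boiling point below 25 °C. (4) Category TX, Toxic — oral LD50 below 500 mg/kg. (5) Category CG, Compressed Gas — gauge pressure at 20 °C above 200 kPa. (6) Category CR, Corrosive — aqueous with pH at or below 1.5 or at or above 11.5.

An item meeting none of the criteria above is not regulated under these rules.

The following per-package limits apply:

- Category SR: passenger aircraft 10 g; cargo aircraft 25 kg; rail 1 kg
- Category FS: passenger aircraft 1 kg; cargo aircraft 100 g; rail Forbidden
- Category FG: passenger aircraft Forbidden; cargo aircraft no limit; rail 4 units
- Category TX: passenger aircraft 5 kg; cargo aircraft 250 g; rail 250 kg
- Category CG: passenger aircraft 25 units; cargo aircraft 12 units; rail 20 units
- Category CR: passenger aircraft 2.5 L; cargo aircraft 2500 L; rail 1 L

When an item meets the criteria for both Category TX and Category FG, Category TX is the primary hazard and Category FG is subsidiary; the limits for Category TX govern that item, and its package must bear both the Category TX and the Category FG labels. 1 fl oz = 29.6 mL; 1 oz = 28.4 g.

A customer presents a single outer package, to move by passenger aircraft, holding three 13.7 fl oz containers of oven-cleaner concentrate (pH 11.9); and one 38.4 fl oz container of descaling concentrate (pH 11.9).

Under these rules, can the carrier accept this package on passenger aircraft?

pH 11.9 meets the Category CR criterion (Corrosive), so the oven-cleaner concentrate is Category CR.
pH 11.9 meets the Category CR criterion (Corrosive), so the descaling concentrate is Category CR.
Total Category CR: (three 13.7 fl oz containers = 1216.56 mL) + (one 38.4 fl oz container = 1136.64 mL) = 2353.2 mL.
2353.2 mL ≤ 2.5 L (passenger aircraft limit, Category CR) — within limit.

Yes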